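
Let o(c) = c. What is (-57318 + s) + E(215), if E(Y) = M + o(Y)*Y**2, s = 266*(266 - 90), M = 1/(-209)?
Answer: 2074925456/209 ≈ 9.9279e+6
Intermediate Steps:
M = -1/209 ≈ -0.0047847
s = 46816 (s = 266*176 = 46816)
E(Y) = -1/209 + Y**3 (E(Y) = -1/209 + Y*Y**2 = -1/209 + Y**3)
(-57318 + s) + E(215) = (-57318 + 46816) + (-1/209 + 215**3) = -10502 + (-1/209 + 9938375) = -10502 + 2077120374/209 = 2074925456/209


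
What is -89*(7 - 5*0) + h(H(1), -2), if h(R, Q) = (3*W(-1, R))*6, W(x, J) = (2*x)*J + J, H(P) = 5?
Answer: -713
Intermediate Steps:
W(x, J) = J + 2*J*x (W(x, J) = 2*J*x + J = J + 2*J*x)
h(R, Q) = -18*R (h(R, Q) = (3*(R*(1 + 2*(-1))))*6 = (3*(R*(1 - 2)))*6 = (3*(R*(-1)))*6 = (3*(-R))*6 = -3*R*6 = -18*R)
-89*(7 - 5*0) + h(H(1), -2) = -89*(7 - 5*0) - 18*5 = -89*(7 + 0) - 90 = -89*7 - 90 = -623 - 90 = -713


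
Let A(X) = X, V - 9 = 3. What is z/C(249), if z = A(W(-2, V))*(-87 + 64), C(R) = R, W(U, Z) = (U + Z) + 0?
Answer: -230/249 ≈ -0.92369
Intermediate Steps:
V = 12 (V = 9 + 3 = 12)
W(U, Z) = U + Z
z = -230 (z = (-2 + 12)*(-87 + 64) = 10*(-23) = -230)
z/C(249) = -230/249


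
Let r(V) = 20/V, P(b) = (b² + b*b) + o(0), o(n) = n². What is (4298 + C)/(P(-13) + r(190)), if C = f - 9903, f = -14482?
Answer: -381653/6424 ≈ -59.410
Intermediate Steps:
P(b) = 2*b² (P(b) = (b² + b*b) + 0² = (b² + b²) + 0 = 2*b² + 0 = 2*b²)
C = -24385 (C = -14482 - 9903 = -24385)
(4298 + C)/(P(-13) + r(190)) = (4298 - 24385)/(2*(-13)² + 20/190) = -20087/(2*169 + 20*(1/190)) = -20087/(338 + 2/19) = -20087/6424/19 = -20087*19/6424 = -381653/6424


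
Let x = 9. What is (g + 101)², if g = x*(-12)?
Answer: 49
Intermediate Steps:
g = -108 (g = 9*(-12) = -108)
(g + 101)² = (-108 + 101)² = (-7)² = 49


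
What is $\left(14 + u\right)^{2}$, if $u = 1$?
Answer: $225$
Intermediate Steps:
$\left(14 + u\right)^{2} = \left(14 + 1\right)^{2} = 15^{2} = 225$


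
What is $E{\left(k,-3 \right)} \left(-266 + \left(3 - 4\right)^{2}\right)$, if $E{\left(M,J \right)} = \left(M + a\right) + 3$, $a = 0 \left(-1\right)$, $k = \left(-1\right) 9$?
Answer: $1590$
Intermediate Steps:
$k = -9$
$a = 0$
$E{\left(M,J \right)} = 3 + M$ ($E{\left(M,J \right)} = \left(M + 0\right) + 3 = M + 3 = 3 + M$)
$E{\left(k,-3 \right)} \left(-266 + \left(3 - 4\right)^{2}\right) = \left(3 - 9\right) \left(-266 + \left(3 - 4\right)^{2}\right) = - 6 \left(-266 + \left(-1\right)^{2}\right) = - 6 \left(-266 + 1\right) = \left(-6\right) \left(-265\right) = 1590$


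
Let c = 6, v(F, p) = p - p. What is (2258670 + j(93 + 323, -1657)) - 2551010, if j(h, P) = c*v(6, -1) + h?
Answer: -291924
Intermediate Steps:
v(F, p) = 0
j(h, P) = h (j(h, P) = 6*0 + h = 0 + h = h)
(2258670 + j(93 + 323, -1657)) - 2551010 = (2258670 + (93 + 323)) - 2551010 = (2258670 + 416) - 2551010 = 2259086 - 2551010 = -291924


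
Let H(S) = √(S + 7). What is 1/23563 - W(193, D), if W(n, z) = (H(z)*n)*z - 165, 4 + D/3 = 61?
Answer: 3887896/23563 - 33003*√178 ≈ -4.4015e+5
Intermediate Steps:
H(S) = √(7 + S)
D = 171 (D = -12 + 3*61 = -12 + 183 = 171)
W(n, z) = -165 + n*z*√(7 + z) (W(n, z) = (√(7 + z)*n)*z - 165 = (n*√(7 + z))*z - 165 = n*z*√(7 + z) - 165 = -165 + n*z*√(7 + z))
1/23563 - W(193, D) = 1/23563 - (-165 + 193*171*√(7 + 171)) = 1/23563 - (-165 + 193*171*√178) = 1/23563 - (-165 + 33003*√178) = 1/23563 + (165 - 33003*√178) = 3887896/23563 - 33003*√178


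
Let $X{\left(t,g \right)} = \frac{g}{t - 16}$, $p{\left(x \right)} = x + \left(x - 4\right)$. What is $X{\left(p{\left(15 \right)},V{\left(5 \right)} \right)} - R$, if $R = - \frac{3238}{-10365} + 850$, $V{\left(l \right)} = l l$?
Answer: $- \frac{17575151}{20730} \approx -847.81$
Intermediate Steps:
$V{\left(l \right)} = l^{2}$
$p{\left(x \right)} = -4 + 2 x$ ($p{\left(x \right)} = x + \left(-4 + x\right) = -4 + 2 x$)
$X{\left(t,g \right)} = \frac{g}{-16 + t}$
$R = \frac{8813488}{10365}$ ($R = \left(-3238\right) \left(- \frac{1}{10365}\right) + 850 = \frac{3238}{10365} + 850 = \frac{8813488}{10365} \approx 850.31$)
$X{\left(p{\left(15 \right)},V{\left(5 \right)} \right)} - R = \frac{5^{2}}{-16 + \left(-4 + 2 \cdot 15\right)} - \frac{8813488}{10365} = \frac{25}{-16 + \left(-4 + 30\right)} - \frac{8813488}{10365} = \frac{25}{-16 + 26} - \frac{8813488}{10365} = \frac{25}{10} - \frac{8813488}{10365} = 25 \cdot \frac{1}{10} - \frac{8813488}{10365} = \frac{5}{2} - \frac{8813488}{10365} = - \frac{17575151}{20730}$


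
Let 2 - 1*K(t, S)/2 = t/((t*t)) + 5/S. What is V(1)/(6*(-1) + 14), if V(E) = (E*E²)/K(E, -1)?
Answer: 1/96 ≈ 0.010417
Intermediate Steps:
K(t, S) = 4 - 10/S - 2/t (K(t, S) = 4 - 2*(t/((t*t)) + 5/S) = 4 - 2*(t/(t²) + 5/S) = 4 - 2*(t/t² + 5/S) = 4 - 2*(1/t + 5/S) = 4 + (-10/S - 2/t) = 4 - 10/S - 2/t)
V(E) = E³/(14 - 2/E) (V(E) = (E*E²)/(4 - 10/(-1) - 2/E) = E³/(4 - 10*(-1) - 2/E) = E³/(4 + 10 - 2/E) = E³/(14 - 2/E))
V(1)/(6*(-1) + 14) = ((½)*1⁴/(-1 + 7*1))/(6*(-1) + 14) = ((½)*1/(-1 + 7))/(-6 + 14) = ((½)*1/6)/8 = ((½)*1*(⅙))*(⅛) = (1/12)*(⅛) = 1/96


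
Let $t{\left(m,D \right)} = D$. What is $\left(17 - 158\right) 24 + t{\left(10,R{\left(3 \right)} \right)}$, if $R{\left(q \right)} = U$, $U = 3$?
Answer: $-3381$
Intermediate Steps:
$R{\left(q \right)} = 3$
$\left(17 - 158\right) 24 + t{\left(10,R{\left(3 \right)} \right)} = \left(17 - 158\right) 24 + 3 = \left(-141\right) 24 + 3 = -3384 + 3 = -3381$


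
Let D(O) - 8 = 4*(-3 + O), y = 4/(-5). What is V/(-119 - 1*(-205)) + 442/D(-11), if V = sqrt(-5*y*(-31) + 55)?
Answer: -221/24 + I*sqrt(69)/86 ≈ -9.2083 + 0.096589*I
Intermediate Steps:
y = -4/5 (y = 4*(-1/5) = -4/5 ≈ -0.80000)
D(O) = -4 + 4*O (D(O) = 8 + 4*(-3 + O) = 8 + (-12 + 4*O) = -4 + 4*O)
V = I*sqrt(69) (V = sqrt(-5*(-4/5)*(-31) + 55) = sqrt(4*(-31) + 55) = sqrt(-124 + 55) = sqrt(-69) = I*sqrt(69) ≈ 8.3066*I)
V/(-119 - 1*(-205)) + 442/D(-11) = (I*sqrt(69))/(-119 - 1*(-205)) + 442/(-4 + 4*(-11)) = (I*sqrt(69))/(-119 + 205) + 442/(-4 - 44) = (I*sqrt(69))/86 + 442/(-48) = (I*sqrt(69))*(1/86) + 442*(-1/48) = I*sqrt(69)/86 - 221/24 = -221/24 + I*sqrt(69)/86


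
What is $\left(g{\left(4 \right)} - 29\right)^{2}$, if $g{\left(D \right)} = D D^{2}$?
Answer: $1225$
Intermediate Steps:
$g{\left(D \right)} = D^{3}$
$\left(g{\left(4 \right)} - 29\right)^{2} = \left(4^{3} - 29\right)^{2} = \left(64 - 29\right)^{2} = 35^{2} = 1225$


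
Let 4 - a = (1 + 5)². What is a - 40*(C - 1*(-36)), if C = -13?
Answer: -952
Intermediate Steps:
a = -32 (a = 4 - (1 + 5)² = 4 - 1*6² = 4 - 1*36 = 4 - 36 = -32)
a - 40*(C - 1*(-36)) = -32 - 40*(-13 - 1*(-36)) = -32 - 40*(-13 + 36) = -32 - 40*23 = -32 - 920 = -952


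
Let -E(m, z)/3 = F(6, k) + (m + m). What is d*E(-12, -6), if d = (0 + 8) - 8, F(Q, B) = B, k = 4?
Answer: 0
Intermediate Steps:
E(m, z) = -12 - 6*m (E(m, z) = -3*(4 + (m + m)) = -3*(4 + 2*m) = -12 - 6*m)
d = 0 (d = 8 - 8 = 0)
d*E(-12, -6) = 0*(-12 - 6*(-12)) = 0*(-12 + 72) = 0*60 = 0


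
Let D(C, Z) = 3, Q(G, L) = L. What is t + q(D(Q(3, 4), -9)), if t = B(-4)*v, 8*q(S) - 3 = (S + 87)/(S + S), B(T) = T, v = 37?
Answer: -583/4 ≈ -145.75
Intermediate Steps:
q(S) = 3/8 + (87 + S)/(16*S) (q(S) = 3/8 + ((S + 87)/(S + S))/8 = 3/8 + ((87 + S)/((2*S)))/8 = 3/8 + ((87 + S)*(1/(2*S)))/8 = 3/8 + ((87 + S)/(2*S))/8 = 3/8 + (87 + S)/(16*S))
t = -148 (t = -4*37 = -148)
t + q(D(Q(3, 4), -9)) = -148 + (1/16)*(87 + 7*3)/3 = -148 + (1/16)*(⅓)*(87 + 21) = -148 + (1/16)*(⅓)*108 = -148 + 9/4 = -583/4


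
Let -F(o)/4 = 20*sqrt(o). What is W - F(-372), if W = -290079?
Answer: -290079 + 160*I*sqrt(93) ≈ -2.9008e+5 + 1543.0*I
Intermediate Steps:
F(o) = -80*sqrt(o)
W - F(-372) = -290079 - (-80)*sqrt(-372) = -290079 - (-80)*2*I*sqrt(93) = -290079 - (-160)*I*sqrt(93) = -290079 + 160*I*sqrt(93)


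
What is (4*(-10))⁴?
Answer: 2560000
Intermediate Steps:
(4*(-10))⁴ = (-40)⁴ = 2560000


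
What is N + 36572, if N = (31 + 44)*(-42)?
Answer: 33422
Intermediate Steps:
N = -3150 (N = 75*(-42) = -3150)
N + 36572 = -3150 + 36572 = 33422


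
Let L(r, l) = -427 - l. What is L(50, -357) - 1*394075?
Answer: -394145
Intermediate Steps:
L(50, -357) - 1*394075 = (-427 - 1*(-357)) - 1*394075 = (-427 + 357) - 394075 = -70 - 394075 = -394145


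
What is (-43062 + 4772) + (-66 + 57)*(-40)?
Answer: -37930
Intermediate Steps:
(-43062 + 4772) + (-66 + 57)*(-40) = -38290 - 9*(-40) = -38290 + 360 = -37930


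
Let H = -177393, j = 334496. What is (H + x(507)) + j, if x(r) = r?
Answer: 157610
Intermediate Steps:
(H + x(507)) + j = (-177393 + 507) + 334496 = -176886 + 334496 = 157610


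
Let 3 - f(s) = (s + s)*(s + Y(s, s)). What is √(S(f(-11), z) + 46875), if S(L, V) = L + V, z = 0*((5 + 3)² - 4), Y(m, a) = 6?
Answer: 4*√2923 ≈ 216.26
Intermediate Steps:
z = 0 (z = 0*(8² - 4) = 0*(64 - 4) = 0*60 = 0)
f(s) = 3 - 2*s*(6 + s) (f(s) = 3 - (s + s)*(s + 6) = 3 - 2*s*(6 + s))
√(S(f(-11), z) + 46875) = √(((3 - 12*(-11) - 2*(-11)²) + 0) + 46875) = √(((3 + 132 - 2*121) + 0) + 46875) = √(((3 + 132 - 242) + 0) + 46875) = √((-107 + 0) + 46875) = √(-107 + 46875) = √46768 = 4*√2923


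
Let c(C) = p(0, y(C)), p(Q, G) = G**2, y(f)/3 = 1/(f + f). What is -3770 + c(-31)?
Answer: -14491871/3844 ≈ -3770.0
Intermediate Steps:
y(f) = 3/(2*f) (y(f) = 3/(f + f) = 3/((2*f)) = 3*(1/(2*f)) = 3/(2*f))
c(C) = 9/(4*C**2) (c(C) = (3/(2*C))**2 = 9/(4*C**2))
-3770 + c(-31) = -3770 + (9/4)/(-31)**2 = -3770 + (9/4)*(1/961) = -3770 + 9/3844 = -14491871/3844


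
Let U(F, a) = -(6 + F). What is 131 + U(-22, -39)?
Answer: 147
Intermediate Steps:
U(F, a) = -6 - F
131 + U(-22, -39) = 131 + (-6 - 1*(-22)) = 131 + (-6 + 22) = 131 + 16 = 147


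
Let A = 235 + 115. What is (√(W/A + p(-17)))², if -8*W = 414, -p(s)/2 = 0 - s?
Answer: -47807/1400 ≈ -34.148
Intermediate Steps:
p(s) = 2*s (p(s) = -2*(0 - s) = -(-2)*s = 2*s)
W = -207/4 (W = -⅛*414 = -207/4 ≈ -51.750)
A = 350
(√(W/A + p(-17)))² = (√(-207/4/350 + 2*(-17)))² = (√(-207/4*1/350 - 34))² = (√(-207/1400 - 34))² = (√(-47807/1400))² = (I*√669298/140)² = -47807/1400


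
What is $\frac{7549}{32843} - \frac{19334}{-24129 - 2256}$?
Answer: $\frac{834166927}{866562555} \approx 0.96262$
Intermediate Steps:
$\frac{7549}{32843} - \frac{19334}{-24129 - 2256} = 7549 \cdot \frac{1}{32843} - \frac{19334}{-24129 - 2256} = \frac{7549}{32843} - \frac{19334}{-26385} = \frac{7549}{32843} - - \frac{19334}{26385} = \frac{7549}{32843} + \frac{19334}{26385} = \frac{834166927}{866562555}$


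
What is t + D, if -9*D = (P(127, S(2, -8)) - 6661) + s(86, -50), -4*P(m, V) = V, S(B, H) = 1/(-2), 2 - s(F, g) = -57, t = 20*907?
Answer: 452965/24 ≈ 18874.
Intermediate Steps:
t = 18140
s(F, g) = 59 (s(F, g) = 2 - 1*(-57) = 2 + 57 = 59)
S(B, H) = -½
P(m, V) = -V/4
D = 17605/24 (D = -((-¼*(-½) - 6661) + 59)/9 = -((⅛ - 6661) + 59)/9 = -(-53287/8 + 59)/9 = -⅑*(-52815/8) = 17605/24 ≈ 733.54)
t + D = 18140 + 17605/24 = 452965/24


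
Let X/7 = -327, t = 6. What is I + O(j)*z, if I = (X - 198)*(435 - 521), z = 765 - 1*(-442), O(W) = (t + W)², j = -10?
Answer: 233194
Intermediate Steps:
X = -2289 (X = 7*(-327) = -2289)
O(W) = (6 + W)²
z = 1207 (z = 765 + 442 = 1207)
I = 213882 (I = (-2289 - 198)*(435 - 521) = -2487*(-86) = 213882)
I + O(j)*z = 213882 + (6 - 10)²*1207 = 213882 + (-4)²*1207 = 213882 + 16*1207 = 213882 + 19312 = 233194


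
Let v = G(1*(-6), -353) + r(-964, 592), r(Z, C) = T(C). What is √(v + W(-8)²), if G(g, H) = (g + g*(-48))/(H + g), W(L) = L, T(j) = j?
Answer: √84444698/359 ≈ 25.597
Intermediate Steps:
r(Z, C) = C
G(g, H) = -47*g/(H + g) (G(g, H) = (g - 48*g)/(H + g) = (-47*g)/(H + g) = -47*g/(H + g))
v = 212246/359 (v = -47*1*(-6)/(-353 + 1*(-6)) + 592 = -47*(-6)/(-353 - 6) + 592 = -47*(-6)/(-359) + 592 = -47*(-6)*(-1/359) + 592 = -282/359 + 592 = 212246/359 ≈ 591.21)
√(v + W(-8)²) = √(212246/359 + (-8)²) = √(212246/359 + 64) = √(235222/359) = √84444698/359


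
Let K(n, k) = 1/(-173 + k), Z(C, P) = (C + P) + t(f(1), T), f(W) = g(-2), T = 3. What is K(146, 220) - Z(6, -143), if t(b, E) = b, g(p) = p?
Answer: 6534/47 ≈ 139.02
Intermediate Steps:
f(W) = -2
Z(C, P) = -2 + C + P (Z(C, P) = (C + P) - 2 = -2 + C + P)
K(146, 220) - Z(6, -143) = 1/(-173 + 220) - (-2 + 6 - 143) = 1/47 - 1*(-139) = 1/47 + 139 = 6534/47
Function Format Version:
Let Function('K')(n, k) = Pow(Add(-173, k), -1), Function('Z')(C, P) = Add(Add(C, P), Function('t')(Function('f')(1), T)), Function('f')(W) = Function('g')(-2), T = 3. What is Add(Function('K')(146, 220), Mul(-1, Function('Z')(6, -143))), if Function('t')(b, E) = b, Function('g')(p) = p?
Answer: Rational(6534, 47) ≈ 139.02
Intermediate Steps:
Function('f')(W) = -2
Function('Z')(C, P) = Add(-2, C, P) (Function('Z')(C, P) = Add(Add(C, P), -2) = Add(-2, C, P))
Add(Function('K')(146, 220), Mul(-1, Function('Z')(6, -143))) = Add(Pow(Add(-173, 220), -1), Mul(-1, Add(-2, 6, -143))) = Add(Pow(47, -1), Mul(-1, -139)) = Add(Rational(1, 47), 139) = Rational(6534, 47)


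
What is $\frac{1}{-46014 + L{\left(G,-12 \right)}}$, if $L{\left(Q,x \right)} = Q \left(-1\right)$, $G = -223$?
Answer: $- \frac{1}{45791} \approx -2.1838 \cdot 10^{-5}$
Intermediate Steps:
$L{\left(Q,x \right)} = - Q$
$\frac{1}{-46014 + L{\left(G,-12 \right)}} = \frac{1}{-46014 - -223} = \frac{1}{-46014 + 223} = \frac{1}{-45791} = - \frac{1}{45791}$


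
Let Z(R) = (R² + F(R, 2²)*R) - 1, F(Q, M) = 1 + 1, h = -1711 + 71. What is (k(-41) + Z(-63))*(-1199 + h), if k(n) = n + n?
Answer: -10674640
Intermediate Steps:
k(n) = 2*n
h = -1640
F(Q, M) = 2
Z(R) = -1 + R² + 2*R (Z(R) = (R² + 2*R) - 1 = -1 + R² + 2*R)
(k(-41) + Z(-63))*(-1199 + h) = (2*(-41) + (-1 + (-63)² + 2*(-63)))*(-1199 - 1640) = (-82 + (-1 + 3969 - 126))*(-2839) = (-82 + 3842)*(-2839) = 3760*(-2839) = -10674640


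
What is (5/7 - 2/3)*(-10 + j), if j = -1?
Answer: -11/21 ≈ -0.52381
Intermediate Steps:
(5/7 - 2/3)*(-10 + j) = (5/7 - 2/3)*(-10 - 1) = (5*(⅐) - 2*⅓)*(-11) = (5/7 - ⅔)*(-11) = (1/21)*(-11) = -11/21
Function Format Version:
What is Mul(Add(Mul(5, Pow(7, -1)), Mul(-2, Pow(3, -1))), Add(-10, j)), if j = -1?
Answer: Rational(-11, 21) ≈ -0.52381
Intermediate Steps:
Mul(Add(Mul(5, Pow(7, -1)), Mul(-2, Pow(3, -1))), Add(-10, j)) = Mul(Add(Mul(5, Pow(7, -1)), Mul(-2, Pow(3, -1))), Add(-10, -1)) = Mul(Add(Mul(5, Rational(1, 7)), Mul(-2, Rational(1, 3))), -11) = Mul(Add(Rational(5, 7), Rational(-2, 3)), -11) = Mul(Rational(1, 21), -11) = Rational(-11, 21)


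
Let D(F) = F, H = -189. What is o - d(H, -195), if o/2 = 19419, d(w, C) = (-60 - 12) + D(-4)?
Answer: 38914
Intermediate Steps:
d(w, C) = -76 (d(w, C) = (-60 - 12) - 4 = -72 - 4 = -76)
o = 38838 (o = 2*19419 = 38838)
o - d(H, -195) = 38838 - 1*(-76) = 38838 + 76 = 38914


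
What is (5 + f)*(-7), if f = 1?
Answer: -42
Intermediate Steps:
(5 + f)*(-7) = (5 + 1)*(-7) = 6*(-7) = -42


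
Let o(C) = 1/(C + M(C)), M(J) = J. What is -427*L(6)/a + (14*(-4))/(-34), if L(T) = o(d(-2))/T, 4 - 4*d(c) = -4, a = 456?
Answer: 299173/186048 ≈ 1.6080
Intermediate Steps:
d(c) = 2 (d(c) = 1 - ¼*(-4) = 1 + 1 = 2)
o(C) = 1/(2*C) (o(C) = 1/(C + C) = 1/(2*C))
L(T) = 1/(4*T) (L(T) = ((½)/2)/T = ((½)*(½))/T = 1/(4*T))
-427*L(6)/a + (14*(-4))/(-34) = -427/(456/(((¼)/6))) + (14*(-4))/(-34) = -427/(456/(((¼)*(⅙)))) - 56*(-1/34) = -427/(456/(1/24)) + 28/17 = -427/(456*24) + 28/17 = -427/10944 + 28/17 = 299173/186048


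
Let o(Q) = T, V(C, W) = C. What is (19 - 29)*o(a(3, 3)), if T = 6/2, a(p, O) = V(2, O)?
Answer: -30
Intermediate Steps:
a(p, O) = 2
T = 3 (T = 6*(½) = 3)
o(Q) = 3
(19 - 29)*o(a(3, 3)) = (19 - 29)*3 = -10*3 = -30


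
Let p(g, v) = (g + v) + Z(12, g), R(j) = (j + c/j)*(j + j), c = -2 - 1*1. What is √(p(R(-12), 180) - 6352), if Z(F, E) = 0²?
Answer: I*√5890 ≈ 76.746*I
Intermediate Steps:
c = -3 (c = -2 - 1 = -3)
Z(F, E) = 0
R(j) = 2*j*(j - 3/j) (R(j) = (j - 3/j)*(j + j) = (j - 3/j)*(2*j) = 2*j*(j - 3/j))
p(g, v) = g + v (p(g, v) = (g + v) + 0 = g + v)
√(p(R(-12), 180) - 6352) = √(((-6 + 2*(-12)²) + 180) - 6352) = √(((-6 + 2*144) + 180) - 6352) = √(((-6 + 288) + 180) - 6352) = √((282 + 180) - 6352) = √(462 - 6352) = √(-5890) = I*√5890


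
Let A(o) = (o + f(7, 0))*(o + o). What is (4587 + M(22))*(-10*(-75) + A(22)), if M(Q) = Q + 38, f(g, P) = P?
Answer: 7983546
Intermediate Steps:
M(Q) = 38 + Q
A(o) = 2*o**2 (A(o) = (o + 0)*(o + o) = o*(2*o) = 2*o**2)
(4587 + M(22))*(-10*(-75) + A(22)) = (4587 + (38 + 22))*(-10*(-75) + 2*22**2) = (4587 + 60)*(750 + 2*484) = 4647*(750 + 968) = 4647*1718 = 7983546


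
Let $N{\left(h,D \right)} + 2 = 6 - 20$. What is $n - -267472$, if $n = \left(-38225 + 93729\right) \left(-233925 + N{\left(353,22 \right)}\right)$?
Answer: $-12984393792$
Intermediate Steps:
$N{\left(h,D \right)} = -16$ ($N{\left(h,D \right)} = -2 + \left(6 - 20\right) = -2 - 14 = -16$)
$n = -12984661264$ ($n = \left(-38225 + 93729\right) \left(-233925 - 16\right) = 55504 \left(-233941\right) = -12984661264$)
$n - -267472 = -12984661264 - -267472 = -12984661264 + 267472 = -12984393792$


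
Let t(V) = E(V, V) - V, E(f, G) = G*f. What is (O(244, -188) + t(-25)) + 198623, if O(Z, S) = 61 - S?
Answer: 199522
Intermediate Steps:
t(V) = V**2 - V (t(V) = V*V - V = V**2 - V)
(O(244, -188) + t(-25)) + 198623 = ((61 - 1*(-188)) - 25*(-1 - 25)) + 198623 = ((61 + 188) - 25*(-26)) + 198623 = (249 + 650) + 198623 = 899 + 198623 = 199522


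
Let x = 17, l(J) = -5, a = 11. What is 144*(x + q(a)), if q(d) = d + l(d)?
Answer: 3312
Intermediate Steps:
q(d) = -5 + d (q(d) = d - 5 = -5 + d)
144*(x + q(a)) = 144*(17 + (-5 + 11)) = 144*(17 + 6) = 144*23 = 3312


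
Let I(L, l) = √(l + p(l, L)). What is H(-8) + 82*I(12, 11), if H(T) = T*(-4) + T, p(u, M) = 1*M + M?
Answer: 24 + 82*√35 ≈ 509.12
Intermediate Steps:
p(u, M) = 2*M (p(u, M) = M + M = 2*M)
I(L, l) = √(l + 2*L)
H(T) = -3*T (H(T) = -4*T + T = -3*T)
H(-8) + 82*I(12, 11) = -3*(-8) + 82*√(11 + 2*12) = 24 + 82*√(11 + 24) = 24 + 82*√35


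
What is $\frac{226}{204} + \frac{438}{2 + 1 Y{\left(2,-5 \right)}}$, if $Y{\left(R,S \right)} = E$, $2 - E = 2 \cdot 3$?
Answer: $- \frac{22225}{102} \approx -217.89$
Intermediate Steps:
$E = -4$ ($E = 2 - 2 \cdot 3 = 2 - 6 = -4$)
$Y{\left(R,S \right)} = -4$
$\frac{226}{204} + \frac{438}{2 + 1 Y{\left(2,-5 \right)}} = \frac{226}{204} + \frac{438}{2 + 1 \left(-4\right)} = 226 \cdot \frac{1}{204} + \frac{438}{2 - 4} = \frac{113}{102} + \frac{438}{-2} = \frac{113}{102} + 438 \left(- \frac{1}{2}\right) = \frac{113}{102} - 219 = - \frac{22225}{102}$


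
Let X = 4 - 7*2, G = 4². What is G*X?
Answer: -160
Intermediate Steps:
G = 16
X = -10 (X = 4 - 14 = -10)
G*X = 16*(-10) = -160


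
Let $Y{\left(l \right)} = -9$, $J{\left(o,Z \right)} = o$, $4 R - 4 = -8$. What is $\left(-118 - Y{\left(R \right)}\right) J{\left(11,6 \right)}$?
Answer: $-1199$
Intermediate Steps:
$R = -1$ ($R = 1 + \frac{1}{4} \left(-8\right) = 1 - 2 = -1$)
$\left(-118 - Y{\left(R \right)}\right) J{\left(11,6 \right)} = \left(-118 - -9\right) 11 = \left(-118 + 9\right) 11 = \left(-109\right) 11 = -1199$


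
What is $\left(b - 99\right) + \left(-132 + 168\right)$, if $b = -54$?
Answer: $-117$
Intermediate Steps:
$\left(b - 99\right) + \left(-132 + 168\right) = \left(-54 - 99\right) + \left(-132 + 168\right) = -153 + 36 = -117$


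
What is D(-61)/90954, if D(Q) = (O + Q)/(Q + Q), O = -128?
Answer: 21/1232932 ≈ 1.7033e-5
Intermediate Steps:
D(Q) = (-128 + Q)/(2*Q) (D(Q) = (-128 + Q)/(Q + Q) = (-128 + Q)/((2*Q)) = (-128 + Q)*(1/(2*Q)) = (-128 + Q)/(2*Q))
D(-61)/90954 = ((½)*(-128 - 61)/(-61))/90954 = ((½)*(-1/61)*(-189))*(1/90954) = (189/122)*(1/90954) = 21/1232932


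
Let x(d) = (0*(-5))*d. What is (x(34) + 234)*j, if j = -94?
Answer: -21996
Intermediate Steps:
x(d) = 0 (x(d) = 0*d = 0)
(x(34) + 234)*j = (0 + 234)*(-94) = 234*(-94) = -21996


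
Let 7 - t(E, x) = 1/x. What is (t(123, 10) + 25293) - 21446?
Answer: 38539/10 ≈ 3853.9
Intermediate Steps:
t(E, x) = 7 - 1/x
(t(123, 10) + 25293) - 21446 = ((7 - 1/10) + 25293) - 21446 = ((7 - 1*⅒) + 25293) - 21446 = ((7 - ⅒) + 25293) - 21446 = (69/10 + 25293) - 21446 = 252999/10 - 21446 = 38539/10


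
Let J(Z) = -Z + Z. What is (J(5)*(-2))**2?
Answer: 0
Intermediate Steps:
J(Z) = 0
(J(5)*(-2))**2 = (0*(-2))**2 = 0**2 = 0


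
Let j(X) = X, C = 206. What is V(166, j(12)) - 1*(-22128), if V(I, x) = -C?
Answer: 21922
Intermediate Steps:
V(I, x) = -206 (V(I, x) = -1*206 = -206)
V(166, j(12)) - 1*(-22128) = -206 - 1*(-22128) = -206 + 22128 = 21922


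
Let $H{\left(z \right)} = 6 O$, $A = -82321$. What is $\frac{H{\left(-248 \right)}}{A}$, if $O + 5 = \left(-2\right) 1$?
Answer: $\frac{42}{82321} \approx 0.0005102$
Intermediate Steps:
$O = -7$ ($O = -5 - 2 = -7$)
$H{\left(z \right)} = -42$ ($H{\left(z \right)} = 6 \left(-7\right) = -42$)
$\frac{H{\left(-248 \right)}}{A} = - \frac{42}{-82321} = \left(-42\right) \left(- \frac{1}{82321}\right) = \frac{42}{82321}$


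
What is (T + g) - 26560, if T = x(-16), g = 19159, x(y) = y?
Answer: -7417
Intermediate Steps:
T = -16
(T + g) - 26560 = (-16 + 19159) - 26560 = 19143 - 26560 = -7417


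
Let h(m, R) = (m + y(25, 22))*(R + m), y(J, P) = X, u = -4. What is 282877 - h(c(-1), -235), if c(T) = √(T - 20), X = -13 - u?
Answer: 280783 + 244*I*√21 ≈ 2.8078e+5 + 1118.1*I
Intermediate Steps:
X = -9 (X = -13 - 1*(-4) = -13 + 4 = -9)
c(T) = √(-20 + T)
y(J, P) = -9
h(m, R) = (-9 + m)*(R + m) (h(m, R) = (m - 9)*(R + m) = (-9 + m)*(R + m))
282877 - h(c(-1), -235) = 282877 - ((√(-20 - 1))² - 9*(-235) - 9*√(-20 - 1) - 235*√(-20 - 1)) = 282877 - ((√(-21))² + 2115 - 9*I*√21 - 235*I*√21) = 282877 - ((I*√21)² + 2115 - 9*I*√21 - 235*I*√21) = 282877 - (-21 + 2115 - 9*I*√21 - 235*I*√21) = 282877 - (2094 - 244*I*√21) = 282877 + (-2094 + 244*I*√21) = 280783 + 244*I*√21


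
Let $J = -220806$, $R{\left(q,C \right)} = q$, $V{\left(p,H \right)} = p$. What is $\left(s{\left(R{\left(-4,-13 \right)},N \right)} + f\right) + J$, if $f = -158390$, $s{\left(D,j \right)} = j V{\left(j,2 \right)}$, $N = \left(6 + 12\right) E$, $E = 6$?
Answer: $-367532$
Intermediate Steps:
$N = 108$ ($N = \left(6 + 12\right) 6 = 18 \cdot 6 = 108$)
$s{\left(D,j \right)} = j^{2}$ ($s{\left(D,j \right)} = j j = j^{2}$)
$\left(s{\left(R{\left(-4,-13 \right)},N \right)} + f\right) + J = \left(108^{2} - 158390\right) - 220806 = \left(11664 - 158390\right) - 220806 = -146726 - 220806 = -367532$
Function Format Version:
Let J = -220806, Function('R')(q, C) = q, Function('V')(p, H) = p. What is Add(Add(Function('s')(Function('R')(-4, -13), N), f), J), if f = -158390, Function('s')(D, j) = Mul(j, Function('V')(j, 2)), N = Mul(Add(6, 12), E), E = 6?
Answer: -367532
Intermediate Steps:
N = 108 (N = Mul(Add(6, 12), 6) = Mul(18, 6) = 108)
Function('s')(D, j) = Pow(j, 2) (Function('s')(D, j) = Mul(j, j) = Pow(j, 2))
Add(Add(Function('s')(Function('R')(-4, -13), N), f), J) = Add(Add(Pow(108, 2), -158390), -220806) = Add(Add(11664, -158390), -220806) = Add(-146726, -220806) = -367532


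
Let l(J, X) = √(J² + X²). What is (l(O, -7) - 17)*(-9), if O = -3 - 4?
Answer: 153 - 63*√2 ≈ 63.905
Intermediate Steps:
O = -7
(l(O, -7) - 17)*(-9) = (√((-7)² + (-7)²) - 17)*(-9) = (√(49 + 49) - 17)*(-9) = (√98 - 17)*(-9) = (7*√2 - 17)*(-9) = (-17 + 7*√2)*(-9) = 153 - 63*√2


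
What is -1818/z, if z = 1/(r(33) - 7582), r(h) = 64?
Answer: 13667724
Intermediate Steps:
z = -1/7518 (z = 1/(64 - 7582) = 1/(-7518) = -1/7518 ≈ -0.00013301)
-1818/z = -1818/(-1/7518) = -1818*(-7518) = 13667724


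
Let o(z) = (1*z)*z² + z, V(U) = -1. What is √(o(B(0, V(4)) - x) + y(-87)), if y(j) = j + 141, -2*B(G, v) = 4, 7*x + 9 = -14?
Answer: 6*√3829/49 ≈ 7.5770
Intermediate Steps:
x = -23/7 (x = -9/7 + (⅐)*(-14) = -9/7 - 2 = -23/7 ≈ -3.2857)
B(G, v) = -2 (B(G, v) = -½*4 = -2)
y(j) = 141 + j
o(z) = z + z³ (o(z) = z*z² + z = z³ + z = z + z³)
√(o(B(0, V(4)) - x) + y(-87)) = √(((-2 - 1*(-23/7)) + (-2 - 1*(-23/7))³) + (141 - 87)) = √(((-2 + 23/7) + (-2 + 23/7)³) + 54) = √((9/7 + (9/7)³) + 54) = √((9/7 + 729/343) + 54) = √(1170/343 + 54) = √(19692/343) = 6*√3829/49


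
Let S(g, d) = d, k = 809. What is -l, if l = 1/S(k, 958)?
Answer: -1/958 ≈ -0.0010438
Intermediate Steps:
l = 1/958 ≈ 0.0010438
-l = -1*1/958 = -1/958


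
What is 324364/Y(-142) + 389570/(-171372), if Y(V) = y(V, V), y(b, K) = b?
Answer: -13910556587/6083706 ≈ -2286.5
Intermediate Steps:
Y(V) = V
324364/Y(-142) + 389570/(-171372) = 324364/(-142) + 389570/(-171372) = 324364*(-1/142) + 389570*(-1/171372) = -162182/71 - 194785/85686 = -13910556587/6083706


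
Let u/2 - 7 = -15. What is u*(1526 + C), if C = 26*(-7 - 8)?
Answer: -18176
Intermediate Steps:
C = -390 (C = 26*(-15) = -390)
u = -16 (u = 14 + 2*(-15) = 14 - 30 = -16)
u*(1526 + C) = -16*(1526 - 390) = -16*1136 = -18176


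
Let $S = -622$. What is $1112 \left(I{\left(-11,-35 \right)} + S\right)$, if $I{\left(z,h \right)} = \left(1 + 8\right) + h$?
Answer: $-720576$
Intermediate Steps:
$I{\left(z,h \right)} = 9 + h$
$1112 \left(I{\left(-11,-35 \right)} + S\right) = 1112 \left(\left(9 - 35\right) - 622\right) = 1112 \left(-26 - 622\right) = 1112 \left(-648\right) = -720576$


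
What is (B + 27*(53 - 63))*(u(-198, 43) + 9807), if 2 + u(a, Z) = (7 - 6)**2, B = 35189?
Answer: 342415714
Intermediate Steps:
u(a, Z) = -1 (u(a, Z) = -2 + (7 - 6)**2 = -2 + 1**2 = -2 + 1 = -1)
(B + 27*(53 - 63))*(u(-198, 43) + 9807) = (35189 + 27*(53 - 63))*(-1 + 9807) = (35189 + 27*(-10))*9806 = (35189 - 270)*9806 = 34919*9806 = 342415714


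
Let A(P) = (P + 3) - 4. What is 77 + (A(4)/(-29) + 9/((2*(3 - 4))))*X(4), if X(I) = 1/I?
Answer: 17597/232 ≈ 75.849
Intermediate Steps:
A(P) = -1 + P (A(P) = (3 + P) - 4 = -1 + P)
77 + (A(4)/(-29) + 9/((2*(3 - 4))))*X(4) = 77 + ((-1 + 4)/(-29) + 9/((2*(3 - 4))))/4 = 77 + (3*(-1/29) + 9/((2*(-1))))*(¼) = 77 + (-3/29 + 9/(-2))*(¼) = 77 + (-3/29 + 9*(-½))*(¼) = 77 + (-3/29 - 9/2)*(¼) = 77 - 267/58*¼ = 77 - 267/232 = 17597/232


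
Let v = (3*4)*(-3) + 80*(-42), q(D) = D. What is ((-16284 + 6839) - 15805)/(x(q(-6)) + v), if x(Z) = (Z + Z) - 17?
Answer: 1010/137 ≈ 7.3723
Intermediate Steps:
x(Z) = -17 + 2*Z (x(Z) = 2*Z - 17 = -17 + 2*Z)
v = -3396 (v = 12*(-3) - 3360 = -36 - 3360 = -3396)
((-16284 + 6839) - 15805)/(x(q(-6)) + v) = ((-16284 + 6839) - 15805)/((-17 + 2*(-6)) - 3396) = (-9445 - 15805)/((-17 - 12) - 3396) = -25250/(-29 - 3396) = -25250/(-3425) = -25250*(-1/3425) = 1010/137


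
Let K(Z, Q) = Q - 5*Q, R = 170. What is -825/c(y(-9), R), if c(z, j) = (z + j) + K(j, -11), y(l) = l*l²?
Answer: 165/103 ≈ 1.6019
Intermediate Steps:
y(l) = l³
K(Z, Q) = -4*Q
c(z, j) = 44 + j + z (c(z, j) = (z + j) - 4*(-11) = (j + z) + 44 = 44 + j + z)
-825/c(y(-9), R) = -825/(44 + 170 + (-9)³) = -825/(44 + 170 - 729) = -825/(-515) = -825*(-1/515) = 165/103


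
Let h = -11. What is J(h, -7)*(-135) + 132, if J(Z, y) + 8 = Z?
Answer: 2697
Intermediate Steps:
J(Z, y) = -8 + Z
J(h, -7)*(-135) + 132 = (-8 - 11)*(-135) + 132 = -19*(-135) + 132 = 2565 + 132 = 2697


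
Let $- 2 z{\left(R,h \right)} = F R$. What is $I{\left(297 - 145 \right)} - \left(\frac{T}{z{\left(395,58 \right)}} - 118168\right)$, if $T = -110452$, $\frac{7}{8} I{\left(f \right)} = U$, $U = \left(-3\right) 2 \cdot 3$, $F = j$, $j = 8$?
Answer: $\frac{326484349}{2765} \approx 1.1808 \cdot 10^{5}$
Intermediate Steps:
$F = 8$
$U = -18$ ($U = \left(-6\right) 3 = -18$)
$I{\left(f \right)} = - \frac{144}{7}$ ($I{\left(f \right)} = \frac{8}{7} \left(-18\right) = - \frac{144}{7}$)
$z{\left(R,h \right)} = - 4 R$ ($z{\left(R,h \right)} = - \frac{8 R}{2} = - 4 R$)
$I{\left(297 - 145 \right)} - \left(\frac{T}{z{\left(395,58 \right)}} - 118168\right) = - \frac{144}{7} - \left(- \frac{110452}{\left(-4\right) 395} - 118168\right) = - \frac{144}{7} - \left(- \frac{110452}{-1580} - 118168\right) = - \frac{144}{7} - \left(\left(-110452\right) \left(- \frac{1}{1580}\right) - 118168\right) = - \frac{144}{7} - \left(\frac{27613}{395} - 118168\right) = - \frac{144}{7} - - \frac{46648747}{395} = - \frac{144}{7} + \frac{46648747}{395} = \frac{326484349}{2765}$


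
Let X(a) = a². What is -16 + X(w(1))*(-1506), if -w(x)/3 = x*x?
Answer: -13570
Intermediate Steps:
w(x) = -3*x² (w(x) = -3*x*x = -3*x²)
-16 + X(w(1))*(-1506) = -16 + (-3*1²)²*(-1506) = -16 + (-3*1)²*(-1506) = -16 + (-3)²*(-1506) = -16 + 9*(-1506) = -16 - 13554 = -13570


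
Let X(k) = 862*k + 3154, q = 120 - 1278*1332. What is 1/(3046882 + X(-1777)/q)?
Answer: 141848/432194245321 ≈ 3.2820e-7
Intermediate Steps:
q = -1702176 (q = 120 - 1702296 = -1702176)
X(k) = 3154 + 862*k
1/(3046882 + X(-1777)/q) = 1/(3046882 + (3154 + 862*(-1777))/(-1702176)) = 1/(3046882 + (3154 - 1531774)*(-1/1702176)) = 1/(3046882 - 1528620*(-1/1702176)) = 1/(3046882 + 127385/141848) = 1/(432194245321/141848) = 141848/432194245321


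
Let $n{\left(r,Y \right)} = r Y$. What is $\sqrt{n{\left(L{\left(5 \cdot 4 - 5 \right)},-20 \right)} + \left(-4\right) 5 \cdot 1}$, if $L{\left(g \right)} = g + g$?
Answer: $2 i \sqrt{155} \approx 24.9 i$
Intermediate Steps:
$L{\left(g \right)} = 2 g$
$n{\left(r,Y \right)} = Y r$
$\sqrt{n{\left(L{\left(5 \cdot 4 - 5 \right)},-20 \right)} + \left(-4\right) 5 \cdot 1} = \sqrt{- 20 \cdot 2 \left(5 \cdot 4 - 5\right) + \left(-4\right) 5 \cdot 1} = \sqrt{- 20 \cdot 2 \left(20 - 5\right) - 20} = \sqrt{- 20 \cdot 2 \cdot 15 - 20} = \sqrt{\left(-20\right) 30 - 20} = \sqrt{-600 - 20} = \sqrt{-620} = 2 i \sqrt{155}$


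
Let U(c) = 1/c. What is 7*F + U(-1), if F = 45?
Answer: 314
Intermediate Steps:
7*F + U(-1) = 7*45 + 1/(-1) = 315 - 1 = 314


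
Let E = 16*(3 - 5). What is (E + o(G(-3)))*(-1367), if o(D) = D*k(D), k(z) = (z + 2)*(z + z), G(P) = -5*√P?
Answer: 453844 - 1025250*I*√3 ≈ 4.5384e+5 - 1.7758e+6*I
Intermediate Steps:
k(z) = 2*z*(2 + z) (k(z) = (2 + z)*(2*z) = 2*z*(2 + z))
o(D) = 2*D²*(2 + D) (o(D) = D*(2*D*(2 + D)) = 2*D²*(2 + D))
E = -32 (E = 16*(-2) = -32)
(E + o(G(-3)))*(-1367) = (-32 + 2*(-5*I*√3)²*(2 - 5*I*√3))*(-1367) = (-32 + 2*(-75)*(2 - 5*I*√3))*(-1367) = (-32 + (-300 + 750*I*√3))*(-1367) = (-332 + 750*I*√3)*(-1367) = 453844 - 1025250*I*√3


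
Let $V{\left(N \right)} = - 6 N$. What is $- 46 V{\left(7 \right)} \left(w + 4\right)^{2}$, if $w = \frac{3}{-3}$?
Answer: $17388$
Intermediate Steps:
$w = -1$ ($w = 3 \left(- \frac{1}{3}\right) = -1$)
$- 46 V{\left(7 \right)} \left(w + 4\right)^{2} = - 46 \left(\left(-6\right) 7\right) \left(-1 + 4\right)^{2} = \left(-46\right) \left(-42\right) 3^{2} = 1932 \cdot 9 = 17388$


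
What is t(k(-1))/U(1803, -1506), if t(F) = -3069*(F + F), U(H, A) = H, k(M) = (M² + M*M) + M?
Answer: -2046/601 ≈ -3.4043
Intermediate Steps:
k(M) = M + 2*M² (k(M) = (M² + M²) + M = 2*M² + M = M + 2*M²)
t(F) = -6138*F
t(k(-1))/U(1803, -1506) = -(-6138)*(1 + 2*(-1))/1803 = -(-6138)*(1 - 2)*(1/1803) = -(-6138)*(-1)*(1/1803) = -6138*1*(1/1803) = -6138*1/1803 = -2046/601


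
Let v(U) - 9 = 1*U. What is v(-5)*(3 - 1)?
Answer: 8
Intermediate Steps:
v(U) = 9 + U (v(U) = 9 + 1*U = 9 + U)
v(-5)*(3 - 1) = (9 - 5)*(3 - 1) = 4*2 = 8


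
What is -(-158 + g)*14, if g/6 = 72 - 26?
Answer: -1652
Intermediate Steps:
g = 276 (g = 6*(72 - 26) = 6*46 = 276)
-(-158 + g)*14 = -(-158 + 276)*14 = -118*14 = -1*1652 = -1652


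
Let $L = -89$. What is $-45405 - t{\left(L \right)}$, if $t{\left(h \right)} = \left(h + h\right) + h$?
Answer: $-45138$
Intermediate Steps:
$t{\left(h \right)} = 3 h$ ($t{\left(h \right)} = 2 h + h = 3 h$)
$-45405 - t{\left(L \right)} = -45405 - 3 \left(-89\right) = -45405 - -267 = -45405 + 267 = -45138$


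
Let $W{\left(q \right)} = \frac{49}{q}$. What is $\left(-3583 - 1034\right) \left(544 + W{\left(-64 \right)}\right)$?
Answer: $- \frac{160519239}{64} \approx -2.5081 \cdot 10^{6}$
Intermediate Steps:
$\left(-3583 - 1034\right) \left(544 + W{\left(-64 \right)}\right) = \left(-3583 - 1034\right) \left(544 + \frac{49}{-64}\right) = - 4617 \left(544 + 49 \left(- \frac{1}{64}\right)\right) = - 4617 \left(544 - \frac{49}{64}\right) = \left(-4617\right) \frac{34767}{64} = - \frac{160519239}{64}$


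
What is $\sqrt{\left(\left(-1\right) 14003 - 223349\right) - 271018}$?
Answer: $i \sqrt{508370} \approx 713.0 i$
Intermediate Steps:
$\sqrt{\left(\left(-1\right) 14003 - 223349\right) - 271018} = \sqrt{\left(-14003 - 223349\right) - 271018} = \sqrt{-237352 - 271018} = \sqrt{-508370} = i \sqrt{508370}$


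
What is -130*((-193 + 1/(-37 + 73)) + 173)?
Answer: 46735/18 ≈ 2596.4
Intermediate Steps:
-130*((-193 + 1/(-37 + 73)) + 173) = -130*((-193 + 1/36) + 173) = -130*(-6947/36 + 173) = -130*(-719/36) = 46735/18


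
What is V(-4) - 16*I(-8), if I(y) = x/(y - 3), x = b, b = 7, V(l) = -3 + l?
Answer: 35/11 ≈ 3.1818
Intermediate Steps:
x = 7
I(y) = 7/(-3 + y) (I(y) = 7/(y - 3) = 7/(-3 + y))
V(-4) - 16*I(-8) = (-3 - 4) - 112/(-3 - 8) = -7 - 112/(-11) = -7 - 112*(-1)/11 = -7 - 16*(-7/11) = -7 + 112/11 = 35/11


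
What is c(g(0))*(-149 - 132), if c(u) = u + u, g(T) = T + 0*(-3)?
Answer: 0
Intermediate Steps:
g(T) = T (g(T) = T + 0 = T)
c(u) = 2*u
c(g(0))*(-149 - 132) = (2*0)*(-149 - 132) = 0*(-281) = 0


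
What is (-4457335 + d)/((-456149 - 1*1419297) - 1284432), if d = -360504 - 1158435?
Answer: 129919/68693 ≈ 1.8913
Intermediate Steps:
d = -1518939
(-4457335 + d)/((-456149 - 1*1419297) - 1284432) = (-4457335 - 1518939)/((-456149 - 1*1419297) - 1284432) = -5976274/((-456149 - 1419297) - 1284432) = -5976274/(-1875446 - 1284432) = -5976274/(-3159878) = -5976274*(-1/3159878) = 129919/68693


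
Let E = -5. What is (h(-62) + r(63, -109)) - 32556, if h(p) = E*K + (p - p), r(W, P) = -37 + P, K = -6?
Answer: -32672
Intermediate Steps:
h(p) = 30 (h(p) = -5*(-6) + (p - p) = 30 + 0 = 30)
(h(-62) + r(63, -109)) - 32556 = (30 + (-37 - 109)) - 32556 = (30 - 146) - 32556 = -116 - 32556 = -32672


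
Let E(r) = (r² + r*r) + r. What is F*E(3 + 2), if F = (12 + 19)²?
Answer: 52855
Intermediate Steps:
E(r) = r + 2*r² (E(r) = (r² + r²) + r = 2*r² + r = r + 2*r²)
F = 961 (F = 31² = 961)
F*E(3 + 2) = 961*((3 + 2)*(1 + 2*(3 + 2))) = 961*(5*(1 + 2*5)) = 961*(5*(1 + 10)) = 961*(5*11) = 961*55 = 52855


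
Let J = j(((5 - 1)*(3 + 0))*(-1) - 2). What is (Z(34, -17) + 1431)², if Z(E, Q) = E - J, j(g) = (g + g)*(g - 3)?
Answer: 978121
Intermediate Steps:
j(g) = 2*g*(-3 + g) (j(g) = (2*g)*(-3 + g) = 2*g*(-3 + g))
J = 476 (J = 2*(((5 - 1)*(3 + 0))*(-1) - 2)*(-3 + (((5 - 1)*(3 + 0))*(-1) - 2)) = 2*((4*3)*(-1) - 2)*(-3 + ((4*3)*(-1) - 2)) = 2*(12*(-1) - 2)*(-3 + (12*(-1) - 2)) = 2*(-12 - 2)*(-3 + (-12 - 2)) = 2*(-14)*(-3 - 14) = 2*(-14)*(-17) = 476)
Z(E, Q) = -476 + E (Z(E, Q) = E - 1*476 = E - 476 = -476 + E)
(Z(34, -17) + 1431)² = ((-476 + 34) + 1431)² = (-442 + 1431)² = 989² = 978121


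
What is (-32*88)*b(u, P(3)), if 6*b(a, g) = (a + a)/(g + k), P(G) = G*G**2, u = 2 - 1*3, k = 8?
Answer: 2816/105 ≈ 26.819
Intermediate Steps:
u = -1 (u = 2 - 3 = -1)
P(G) = G**3
b(a, g) = a/(3*(8 + g)) (b(a, g) = ((a + a)/(g + 8))/6 = ((2*a)/(8 + g))/6 = (2*a/(8 + g))/6 = a/(3*(8 + g)))
(-32*88)*b(u, P(3)) = (-32*88)*((1/3)*(-1)/(8 + 3**3)) = -2816*(-1)/(3*(8 + 27)) = -2816*(-1)/(3*35) = -2816*(-1/105) = 2816/105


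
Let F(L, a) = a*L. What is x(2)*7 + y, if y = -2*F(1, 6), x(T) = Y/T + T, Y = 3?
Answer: 25/2 ≈ 12.500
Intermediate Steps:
F(L, a) = L*a
x(T) = T + 3/T (x(T) = 3/T + T = T + 3/T)
y = -12 (y = -2*6 = -12)
x(2)*7 + y = (2 + 3/2)*7 - 12 = (7/2)*7 - 12 = 49/2 - 12 = 25/2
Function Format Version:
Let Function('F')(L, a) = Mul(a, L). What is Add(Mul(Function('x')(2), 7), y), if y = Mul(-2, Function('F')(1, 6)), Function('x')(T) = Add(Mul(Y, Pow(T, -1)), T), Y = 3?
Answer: Rational(25, 2) ≈ 12.500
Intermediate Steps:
Function('F')(L, a) = Mul(L, a)
Function('x')(T) = Add(T, Mul(3, Pow(T, -1))) (Function('x')(T) = Add(Mul(3, Pow(T, -1)), T) = Add(T, Mul(3, Pow(T, -1))))
y = -12 (y = Mul(-2, Mul(1, 6)) = Mul(-2, 6) = -12)
Add(Mul(Function('x')(2), 7), y) = Add(Mul(Add(2, Mul(3, Pow(2, -1))), 7), -12) = Add(Mul(Add(2, Mul(3, Rational(1, 2))), 7), -12) = Add(Mul(Add(2, Rational(3, 2)), 7), -12) = Add(Mul(Rational(7, 2), 7), -12) = Add(Rational(49, 2), -12) = Rational(25, 2)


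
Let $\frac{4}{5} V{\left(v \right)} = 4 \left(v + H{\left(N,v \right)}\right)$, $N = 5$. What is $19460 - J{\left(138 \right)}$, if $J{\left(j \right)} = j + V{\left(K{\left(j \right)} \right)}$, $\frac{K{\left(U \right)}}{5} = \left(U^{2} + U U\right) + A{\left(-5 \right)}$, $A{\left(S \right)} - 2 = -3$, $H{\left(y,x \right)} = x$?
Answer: $-1885028$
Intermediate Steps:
$A{\left(S \right)} = -1$ ($A{\left(S \right)} = 2 - 3 = -1$)
$K{\left(U \right)} = -5 + 10 U^{2}$ ($K{\left(U \right)} = 5 \left(\left(U^{2} + U U\right) - 1\right) = 5 \left(\left(U^{2} + U^{2}\right) - 1\right) = 5 \left(2 U^{2} - 1\right) = 5 \left(-1 + 2 U^{2}\right) = -5 + 10 U^{2}$)
$V{\left(v \right)} = 10 v$ ($V{\left(v \right)} = \frac{5 \cdot 4 \left(v + v\right)}{4} = \frac{5 \cdot 4 \cdot 2 v}{4} = \frac{5 \cdot 8 v}{4} = 10 v$)
$J{\left(j \right)} = -50 + j + 100 j^{2}$ ($J{\left(j \right)} = j + 10 \left(-5 + 10 j^{2}\right) = j + \left(-50 + 100 j^{2}\right) = -50 + j + 100 j^{2}$)
$19460 - J{\left(138 \right)} = 19460 - \left(-50 + 138 + 100 \cdot 138^{2}\right) = 19460 - \left(-50 + 138 + 100 \cdot 19044\right) = 19460 - \left(-50 + 138 + 1904400\right) = 19460 - 1904488 = -1885028$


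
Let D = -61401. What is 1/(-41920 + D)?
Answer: -1/103321 ≈ -9.6786e-6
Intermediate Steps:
1/(-41920 + D) = 1/(-41920 - 61401) = 1/(-103321) = -1/103321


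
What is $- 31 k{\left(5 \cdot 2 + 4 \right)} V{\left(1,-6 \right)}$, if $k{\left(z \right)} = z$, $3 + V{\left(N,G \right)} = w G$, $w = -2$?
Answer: $-3906$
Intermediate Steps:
$V{\left(N,G \right)} = -3 - 2 G$
$- 31 k{\left(5 \cdot 2 + 4 \right)} V{\left(1,-6 \right)} = - 31 \left(5 \cdot 2 + 4\right) \left(-3 - -12\right) = - 31 \left(10 + 4\right) \left(-3 + 12\right) = \left(-31\right) 14 \cdot 9 = \left(-434\right) 9 = -3906$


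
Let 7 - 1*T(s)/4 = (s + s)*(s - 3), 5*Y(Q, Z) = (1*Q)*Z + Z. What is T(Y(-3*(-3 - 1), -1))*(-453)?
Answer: 1002036/25 ≈ 40081.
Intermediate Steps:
Y(Q, Z) = Z/5 + Q*Z/5 (Y(Q, Z) = ((1*Q)*Z + Z)/5 = (Q*Z + Z)/5 = (Z + Q*Z)/5 = Z/5 + Q*Z/5)
T(s) = 28 - 8*s*(-3 + s) (T(s) = 28 - 4*(s + s)*(s - 3) = 28 - 4*2*s*(-3 + s) = 28 - 8*s*(-3 + s))
T(Y(-3*(-3 - 1), -1))*(-453) = (28 - 8*(1 - 3*(-3 - 1))**2/25 + 24*((1/5)*(-1)*(1 - 3*(-3 - 1))))*(-453) = (28 - 8*(1 - 3*(-4))**2/25 + 24*((1/5)*(-1)*(1 - 3*(-4))))*(-453) = (28 - 8*(1 + 12)**2/25 + 24*((1/5)*(-1)*(1 + 12)))*(-453) = (28 - 8*((1/5)*(-1)*13)**2 + 24*((1/5)*(-1)*13))*(-453) = (28 - 8*(-13/5)**2 + 24*(-13/5))*(-453) = (28 - 8*169/25 - 312/5)*(-453) = (28 - 1352/25 - 312/5)*(-453) = -2212/25*(-453) = 1002036/25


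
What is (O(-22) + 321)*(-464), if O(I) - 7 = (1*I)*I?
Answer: -376768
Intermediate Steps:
O(I) = 7 + I² (O(I) = 7 + (1*I)*I = 7 + I*I = 7 + I²)
(O(-22) + 321)*(-464) = ((7 + (-22)²) + 321)*(-464) = ((7 + 484) + 321)*(-464) = (491 + 321)*(-464) = 812*(-464) = -376768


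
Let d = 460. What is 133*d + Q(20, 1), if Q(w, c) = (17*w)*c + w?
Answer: 61540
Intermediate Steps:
Q(w, c) = w + 17*c*w (Q(w, c) = 17*c*w + w = w + 17*c*w)
133*d + Q(20, 1) = 133*460 + 20*(1 + 17*1) = 61180 + 20*(1 + 17) = 61180 + 20*18 = 61180 + 360 = 61540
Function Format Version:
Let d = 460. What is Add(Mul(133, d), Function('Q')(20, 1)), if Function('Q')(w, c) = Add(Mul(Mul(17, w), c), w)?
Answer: 61540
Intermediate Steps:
Function('Q')(w, c) = Add(w, Mul(17, c, w)) (Function('Q')(w, c) = Add(Mul(17, c, w), w) = Add(w, Mul(17, c, w)))
Add(Mul(133, d), Function('Q')(20, 1)) = Add(Mul(133, 460), Mul(20, Add(1, Mul(17, 1)))) = Add(61180, Mul(20, Add(1, 17))) = Add(61180, Mul(20, 18)) = Add(61180, 360) = 61540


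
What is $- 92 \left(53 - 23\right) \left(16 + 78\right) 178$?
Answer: $-46180320$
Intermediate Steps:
$- 92 \left(53 - 23\right) \left(16 + 78\right) 178 = - 92 \cdot 30 \cdot 94 \cdot 178 = \left(-92\right) 2820 \cdot 178 = \left(-259440\right) 178 = -46180320$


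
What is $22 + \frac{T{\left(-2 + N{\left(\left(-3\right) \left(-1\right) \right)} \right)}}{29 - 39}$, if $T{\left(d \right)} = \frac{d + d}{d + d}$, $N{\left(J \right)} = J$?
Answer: $\frac{219}{10} \approx 21.9$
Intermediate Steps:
$T{\left(d \right)} = 1$ ($T{\left(d \right)} = \frac{2 d}{2 d} = 2 d \frac{1}{2 d} = 1$)
$22 + \frac{T{\left(-2 + N{\left(\left(-3\right) \left(-1\right) \right)} \right)}}{29 - 39} = 22 + \frac{1}{29 - 39} \cdot 1 = 22 + \frac{1}{-10} \cdot 1 = 22 - \frac{1}{10} = \frac{219}{10}$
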